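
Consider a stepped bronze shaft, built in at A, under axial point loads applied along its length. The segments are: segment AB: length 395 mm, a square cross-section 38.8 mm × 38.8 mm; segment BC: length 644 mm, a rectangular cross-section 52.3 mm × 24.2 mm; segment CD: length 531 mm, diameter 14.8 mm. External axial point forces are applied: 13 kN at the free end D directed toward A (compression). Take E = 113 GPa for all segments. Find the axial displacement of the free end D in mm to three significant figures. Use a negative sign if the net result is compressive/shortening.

-0.444 mm

Internal axial forces (sectioning from the free end, tension +): N_CD = -13 kN, N_BC = -13 kN, N_AB = -13 kN.
A_AB = 1505 mm².
A_BC = 1266 mm².
A_CD = 172 mm².
δ_AB = -13000·395/(1505·113000) = -0.03019 mm
δ_BC = -13000·644/(1266·113000) = -0.05854 mm
δ_CD = -13000·531/(172·113000) = -0.3551 mm
δ = Σδ_i = -0.4438 mm.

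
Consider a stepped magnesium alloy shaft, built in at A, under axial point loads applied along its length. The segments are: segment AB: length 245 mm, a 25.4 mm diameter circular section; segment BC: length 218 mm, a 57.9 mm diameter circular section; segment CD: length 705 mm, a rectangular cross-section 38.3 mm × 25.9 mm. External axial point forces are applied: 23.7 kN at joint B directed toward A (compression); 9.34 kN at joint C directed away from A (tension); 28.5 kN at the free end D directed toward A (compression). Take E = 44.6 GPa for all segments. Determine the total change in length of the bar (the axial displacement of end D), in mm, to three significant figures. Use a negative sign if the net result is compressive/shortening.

Internal axial forces (sectioning from the free end, tension +): N_CD = -28.5 kN, N_BC = -19.16 kN, N_AB = -42.86 kN.
A_AB = 506.7 mm².
A_BC = 2633 mm².
A_CD = 992 mm².
δ_AB = -42860·245/(506.7·44600) = -0.4647 mm
δ_BC = -19160·218/(2633·44600) = -0.03557 mm
δ_CD = -28500·705/(992·44600) = -0.4542 mm
δ = Σδ_i = -0.9544 mm.

-0.954 mm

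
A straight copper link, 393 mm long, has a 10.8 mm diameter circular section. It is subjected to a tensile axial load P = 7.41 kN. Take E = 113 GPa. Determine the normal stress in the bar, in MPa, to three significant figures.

A = 91.61 mm².
σ = N/A = 7410/91.61 = 80.89 MPa.

80.9 MPa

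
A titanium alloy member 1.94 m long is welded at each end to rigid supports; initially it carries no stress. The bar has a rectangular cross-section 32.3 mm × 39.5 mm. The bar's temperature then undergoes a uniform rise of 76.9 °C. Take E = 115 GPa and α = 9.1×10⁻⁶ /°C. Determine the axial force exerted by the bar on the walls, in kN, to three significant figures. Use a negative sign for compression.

-103 kN

Free thermal expansion αLΔT = 9.1e-6 · 1940 · 76.9 = 1.358 mm.
The walls impose strain ε = −(1.358)/1940 = -6.9979e-04; σ = Eε = 115000 · -6.9979e-04 = -80.48 MPa.
Wall reaction R = σ·A = -80.48·1276 = -102700 N = -102.7 kN.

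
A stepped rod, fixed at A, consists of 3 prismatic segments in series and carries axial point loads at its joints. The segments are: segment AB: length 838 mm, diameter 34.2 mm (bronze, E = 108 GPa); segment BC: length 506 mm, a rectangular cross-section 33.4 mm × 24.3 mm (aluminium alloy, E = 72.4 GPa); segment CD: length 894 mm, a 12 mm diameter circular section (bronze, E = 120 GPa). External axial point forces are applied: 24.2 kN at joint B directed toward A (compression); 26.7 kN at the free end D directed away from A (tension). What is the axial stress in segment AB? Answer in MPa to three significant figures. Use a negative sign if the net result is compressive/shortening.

Internal axial forces (sectioning from the free end, tension +): N_CD = 26.7 kN, N_BC = 26.7 kN, N_AB = 2.5 kN.
A_AB = 918.6 mm².
σ_AB = N_AB/A_AB = 2500/918.6 = 2.721 MPa.

2.72 MPa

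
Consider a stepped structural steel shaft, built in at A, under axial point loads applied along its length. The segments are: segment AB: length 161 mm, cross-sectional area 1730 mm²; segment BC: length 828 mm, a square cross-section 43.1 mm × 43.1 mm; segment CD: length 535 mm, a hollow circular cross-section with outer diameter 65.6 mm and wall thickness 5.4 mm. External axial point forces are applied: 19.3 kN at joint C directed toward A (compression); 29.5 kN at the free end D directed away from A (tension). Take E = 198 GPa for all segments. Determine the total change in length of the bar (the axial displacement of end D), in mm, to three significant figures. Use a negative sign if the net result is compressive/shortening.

Internal axial forces (sectioning from the free end, tension +): N_CD = 29.5 kN, N_BC = 10.2 kN, N_AB = 10.2 kN.
A_BC = 1858 mm².
A_CD = 1021 mm².
δ_AB = 10200·161/(1730·198000) = 0.004794 mm
δ_BC = 10200·828/(1858·198000) = 0.02296 mm
δ_CD = 29500·535/(1021·198000) = 0.07805 mm
δ = Σδ_i = 0.1058 mm.

0.106 mm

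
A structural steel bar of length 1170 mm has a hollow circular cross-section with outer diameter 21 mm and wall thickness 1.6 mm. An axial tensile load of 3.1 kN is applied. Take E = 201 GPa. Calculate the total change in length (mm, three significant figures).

0.185 mm

A = 97.52 mm².
δ_mech = NL/(AE) = 3100·1170/(97.52·201000) = 0.185 mm.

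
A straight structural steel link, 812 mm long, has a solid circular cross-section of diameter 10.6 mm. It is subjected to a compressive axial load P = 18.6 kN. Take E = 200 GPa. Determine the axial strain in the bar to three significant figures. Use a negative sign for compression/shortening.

-0.00105

A = 88.25 mm².
σ = N/A = -210.8 MPa; ε = σ/E = -210.8/200000 = -1.054e-03.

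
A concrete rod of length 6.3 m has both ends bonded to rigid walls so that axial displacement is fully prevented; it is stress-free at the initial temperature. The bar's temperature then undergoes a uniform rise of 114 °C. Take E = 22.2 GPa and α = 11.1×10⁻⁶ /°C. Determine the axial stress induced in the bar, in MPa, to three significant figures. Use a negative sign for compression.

Free thermal expansion αLΔT = 11.1e-6 · 6300 · 114 = 7.972 mm.
The walls impose strain ε = −(7.972)/6300 = -1.2654e-03; σ = Eε = 22200 · -1.2654e-03 = -28.09 MPa.

-28.1 MPa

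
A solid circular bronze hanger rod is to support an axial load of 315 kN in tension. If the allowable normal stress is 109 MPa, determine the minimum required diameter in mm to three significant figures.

Required area A ≥ P/σ_allow = 315000/109 = 2890 mm².
For a solid circular section, d ≥ √(4A/π) = 60.66 mm.

60.7 mm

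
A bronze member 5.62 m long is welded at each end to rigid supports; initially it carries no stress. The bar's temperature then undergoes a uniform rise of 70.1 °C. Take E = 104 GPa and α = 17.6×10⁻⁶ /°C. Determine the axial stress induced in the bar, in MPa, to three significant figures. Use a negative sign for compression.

-128 MPa

Free thermal expansion αLΔT = 17.6e-6 · 5620 · 70.1 = 6.934 mm.
The walls impose strain ε = −(6.934)/5620 = -1.2338e-03; σ = Eε = 104000 · -1.2338e-03 = -128.3 MPa.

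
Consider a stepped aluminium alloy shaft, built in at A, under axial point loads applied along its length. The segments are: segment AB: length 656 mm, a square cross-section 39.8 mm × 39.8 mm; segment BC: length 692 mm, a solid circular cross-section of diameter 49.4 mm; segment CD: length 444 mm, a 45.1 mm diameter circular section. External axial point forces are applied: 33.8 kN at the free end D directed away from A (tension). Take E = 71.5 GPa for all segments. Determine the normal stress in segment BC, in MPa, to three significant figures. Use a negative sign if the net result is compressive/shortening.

Internal axial forces (sectioning from the free end, tension +): N_CD = 33.8 kN, N_BC = 33.8 kN, N_AB = 33.8 kN.
A_BC = 1917 mm².
σ_BC = N_BC/A_BC = 33800/1917 = 17.63 MPa.

17.6 MPa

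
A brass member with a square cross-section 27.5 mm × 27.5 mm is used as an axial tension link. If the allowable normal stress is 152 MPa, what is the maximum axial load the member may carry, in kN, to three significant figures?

115 kN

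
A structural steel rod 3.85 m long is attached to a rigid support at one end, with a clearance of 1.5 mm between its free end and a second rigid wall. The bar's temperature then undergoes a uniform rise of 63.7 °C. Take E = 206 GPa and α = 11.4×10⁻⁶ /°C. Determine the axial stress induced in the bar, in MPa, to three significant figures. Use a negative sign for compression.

Free thermal expansion αLΔT = 11.4e-6 · 3850 · 63.7 = 2.796 mm.
The walls engage after the gap closes; constrained expansion = 2.796 − 1.5 = 1.296 mm.
The walls impose strain ε = −(1.296)/3850 = -3.3657e-04; σ = Eε = 206000 · -3.3657e-04 = -69.33 MPa.

-69.3 MPa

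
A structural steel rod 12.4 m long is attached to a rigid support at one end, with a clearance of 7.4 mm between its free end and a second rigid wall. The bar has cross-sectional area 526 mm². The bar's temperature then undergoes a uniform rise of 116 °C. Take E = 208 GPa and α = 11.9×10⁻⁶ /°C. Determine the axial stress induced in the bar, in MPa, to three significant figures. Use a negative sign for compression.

-163 MPa

Free thermal expansion αLΔT = 11.9e-6 · 12400 · 116 = 17.12 mm.
The walls engage after the gap closes; constrained expansion = 17.12 − 7.4 = 9.717 mm.
The walls impose strain ε = −(9.717)/12400 = -7.8363e-04; σ = Eε = 208000 · -7.8363e-04 = -163 MPa.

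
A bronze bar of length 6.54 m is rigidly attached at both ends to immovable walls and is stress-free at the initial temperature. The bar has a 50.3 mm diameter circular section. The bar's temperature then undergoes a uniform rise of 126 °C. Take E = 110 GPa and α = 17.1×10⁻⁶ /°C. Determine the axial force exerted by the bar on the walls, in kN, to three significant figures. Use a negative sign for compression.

Free thermal expansion αLΔT = 17.1e-6 · 6540 · 126 = 14.09 mm.
The walls impose strain ε = −(14.09)/6540 = -2.1546e-03; σ = Eε = 110000 · -2.1546e-03 = -237 MPa.
Wall reaction R = σ·A = -237·1987 = -471000 N = -471 kN.

-471 kN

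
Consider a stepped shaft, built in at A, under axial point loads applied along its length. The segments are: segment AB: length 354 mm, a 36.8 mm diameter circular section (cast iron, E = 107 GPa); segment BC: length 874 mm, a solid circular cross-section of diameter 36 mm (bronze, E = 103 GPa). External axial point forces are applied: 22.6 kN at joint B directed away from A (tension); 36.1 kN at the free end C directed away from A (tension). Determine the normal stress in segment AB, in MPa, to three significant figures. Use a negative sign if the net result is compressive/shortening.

Internal axial forces (sectioning from the free end, tension +): N_BC = 36.1 kN, N_AB = 58.7 kN.
A_AB = 1064 mm².
σ_AB = N_AB/A_AB = 58700/1064 = 55.19 MPa.

55.2 MPa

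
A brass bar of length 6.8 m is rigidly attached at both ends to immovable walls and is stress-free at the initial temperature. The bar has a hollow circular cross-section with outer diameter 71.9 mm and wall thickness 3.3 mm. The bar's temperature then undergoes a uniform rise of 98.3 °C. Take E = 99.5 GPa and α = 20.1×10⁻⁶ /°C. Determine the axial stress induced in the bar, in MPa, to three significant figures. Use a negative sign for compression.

Free thermal expansion αLΔT = 20.1e-6 · 6800 · 98.3 = 13.44 mm.
The walls impose strain ε = −(13.44)/6800 = -1.9758e-03; σ = Eε = 99500 · -1.9758e-03 = -196.6 MPa.

-197 MPa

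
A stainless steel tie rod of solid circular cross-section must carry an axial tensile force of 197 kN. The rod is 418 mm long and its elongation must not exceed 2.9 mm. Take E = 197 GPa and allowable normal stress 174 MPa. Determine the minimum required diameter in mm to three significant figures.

38.0 mm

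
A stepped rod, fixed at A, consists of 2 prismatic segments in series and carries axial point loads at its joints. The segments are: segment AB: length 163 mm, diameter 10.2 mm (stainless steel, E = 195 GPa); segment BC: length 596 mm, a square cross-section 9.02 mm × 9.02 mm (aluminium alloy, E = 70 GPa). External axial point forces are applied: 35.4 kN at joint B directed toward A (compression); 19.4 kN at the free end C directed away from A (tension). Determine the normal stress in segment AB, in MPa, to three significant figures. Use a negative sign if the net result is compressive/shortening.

-196 MPa

Internal axial forces (sectioning from the free end, tension +): N_BC = 19.4 kN, N_AB = -16 kN.
A_AB = 81.71 mm².
σ_AB = N_AB/A_AB = -16000/81.71 = -195.8 MPa.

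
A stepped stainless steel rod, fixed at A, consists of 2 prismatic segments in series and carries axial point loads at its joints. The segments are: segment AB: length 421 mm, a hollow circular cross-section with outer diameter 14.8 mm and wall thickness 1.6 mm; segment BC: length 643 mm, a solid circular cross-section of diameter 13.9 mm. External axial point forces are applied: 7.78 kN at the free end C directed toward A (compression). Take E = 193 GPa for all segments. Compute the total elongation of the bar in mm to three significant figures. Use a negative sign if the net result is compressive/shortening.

Internal axial forces (sectioning from the free end, tension +): N_BC = -7.78 kN, N_AB = -7.78 kN.
A_AB = 66.35 mm².
A_BC = 151.7 mm².
δ_AB = -7780·421/(66.35·193000) = -0.2558 mm
δ_BC = -7780·643/(151.7·193000) = -0.1708 mm
δ = Σδ_i = -0.4266 mm.

-0.427 mm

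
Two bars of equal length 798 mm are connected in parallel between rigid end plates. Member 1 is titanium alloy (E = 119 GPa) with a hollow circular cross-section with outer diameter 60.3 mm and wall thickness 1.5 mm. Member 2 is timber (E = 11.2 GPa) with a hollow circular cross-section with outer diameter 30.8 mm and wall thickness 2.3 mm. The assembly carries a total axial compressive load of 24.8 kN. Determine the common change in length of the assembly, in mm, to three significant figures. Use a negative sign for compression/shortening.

A_1 = 277.1 mm².
A_2 = 205.9 mm².
Equal strain + equilibrium ⇒ each member carries load in proportion to AE: A₁E₁ = 32970000 N, A₂E₂ = 2306000 N, ΣAE = 35280000 N.
δ = PL/ΣAE = -24800·798/35280000 = -0.561 mm.

-0.561 mm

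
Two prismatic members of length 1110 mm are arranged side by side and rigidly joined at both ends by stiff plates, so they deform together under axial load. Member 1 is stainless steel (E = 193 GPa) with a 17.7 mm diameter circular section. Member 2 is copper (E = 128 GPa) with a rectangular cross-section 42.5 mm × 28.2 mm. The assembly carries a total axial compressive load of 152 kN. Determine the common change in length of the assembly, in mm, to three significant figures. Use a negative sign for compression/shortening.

-0.840 mm

A_1 = 246.1 mm².
A_2 = 1198 mm².
Equal strain + equilibrium ⇒ each member carries load in proportion to AE: A₁E₁ = 47490000 N, A₂E₂ = 153400000 N, ΣAE = 200900000 N.
δ = PL/ΣAE = -152000·1110/200900000 = -0.8398 mm.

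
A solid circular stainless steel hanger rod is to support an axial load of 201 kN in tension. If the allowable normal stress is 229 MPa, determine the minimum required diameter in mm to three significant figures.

33.4 mm

Required area A ≥ P/σ_allow = 201000/229 = 877.7 mm².
For a solid circular section, d ≥ √(4A/π) = 33.43 mm.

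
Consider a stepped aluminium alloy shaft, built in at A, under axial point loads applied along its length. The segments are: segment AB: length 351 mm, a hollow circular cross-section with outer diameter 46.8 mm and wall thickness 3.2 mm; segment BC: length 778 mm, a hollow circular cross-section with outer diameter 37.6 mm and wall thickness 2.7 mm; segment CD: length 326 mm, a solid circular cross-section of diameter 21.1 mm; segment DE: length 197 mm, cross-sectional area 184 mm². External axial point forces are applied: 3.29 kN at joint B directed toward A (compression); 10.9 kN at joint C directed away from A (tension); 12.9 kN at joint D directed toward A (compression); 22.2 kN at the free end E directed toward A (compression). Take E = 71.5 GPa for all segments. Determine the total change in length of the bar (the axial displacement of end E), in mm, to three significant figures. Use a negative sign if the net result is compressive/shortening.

Internal axial forces (sectioning from the free end, tension +): N_DE = -22.2 kN, N_CD = -35.1 kN, N_BC = -24.2 kN, N_AB = -27.49 kN.
A_AB = 438.3 mm².
A_BC = 296 mm².
A_CD = 349.7 mm².
δ_AB = -27490·351/(438.3·71500) = -0.3079 mm
δ_BC = -24200·778/(296·71500) = -0.8895 mm
δ_CD = -35100·326/(349.7·71500) = -0.4577 mm
δ_DE = -22200·197/(184·71500) = -0.3324 mm
δ = Σδ_i = -1.988 mm.

-1.99 mm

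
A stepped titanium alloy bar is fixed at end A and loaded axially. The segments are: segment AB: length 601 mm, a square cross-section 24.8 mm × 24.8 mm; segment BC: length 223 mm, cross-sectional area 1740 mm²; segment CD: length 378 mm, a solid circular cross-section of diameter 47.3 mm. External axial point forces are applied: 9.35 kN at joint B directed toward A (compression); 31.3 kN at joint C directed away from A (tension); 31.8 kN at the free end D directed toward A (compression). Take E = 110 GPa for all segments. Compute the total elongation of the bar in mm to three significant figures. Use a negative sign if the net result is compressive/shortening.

Internal axial forces (sectioning from the free end, tension +): N_CD = -31.8 kN, N_BC = -0.5 kN, N_AB = -9.85 kN.
A_AB = 615 mm².
A_CD = 1757 mm².
δ_AB = -9850·601/(615·110000) = -0.0875 mm
δ_BC = -500·223/(1740·110000) = -0.0005825 mm
δ_CD = -31800·378/(1757·110000) = -0.06219 mm
δ = Σδ_i = -0.1503 mm.

-0.150 mm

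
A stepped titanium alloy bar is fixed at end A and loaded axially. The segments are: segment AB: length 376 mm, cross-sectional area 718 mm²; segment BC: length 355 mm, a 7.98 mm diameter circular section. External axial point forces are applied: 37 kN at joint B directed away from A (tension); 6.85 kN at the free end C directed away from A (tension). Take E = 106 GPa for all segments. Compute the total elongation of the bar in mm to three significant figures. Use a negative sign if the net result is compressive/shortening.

0.675 mm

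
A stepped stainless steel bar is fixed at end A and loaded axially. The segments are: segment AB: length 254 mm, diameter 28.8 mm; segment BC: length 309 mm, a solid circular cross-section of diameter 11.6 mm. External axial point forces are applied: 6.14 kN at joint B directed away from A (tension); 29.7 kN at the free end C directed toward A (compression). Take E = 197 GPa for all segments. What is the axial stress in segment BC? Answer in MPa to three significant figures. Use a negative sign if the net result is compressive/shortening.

Internal axial forces (sectioning from the free end, tension +): N_BC = -29.7 kN, N_AB = -23.56 kN.
A_BC = 105.7 mm².
σ_BC = N_BC/A_BC = -29700/105.7 = -281 MPa.

-281 MPa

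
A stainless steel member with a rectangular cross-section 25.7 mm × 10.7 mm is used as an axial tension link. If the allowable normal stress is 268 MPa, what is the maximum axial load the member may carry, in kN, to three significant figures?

73.7 kN

A = 275 mm².
P_max = σ_allow · A = 268 · 275 = 73700 N = 73.7 kN.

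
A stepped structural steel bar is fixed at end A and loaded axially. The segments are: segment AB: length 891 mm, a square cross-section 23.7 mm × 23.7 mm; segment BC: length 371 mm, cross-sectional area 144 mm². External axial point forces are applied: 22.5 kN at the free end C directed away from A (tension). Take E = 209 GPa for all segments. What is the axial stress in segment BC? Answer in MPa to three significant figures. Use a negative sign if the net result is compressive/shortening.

156 MPa

Internal axial forces (sectioning from the free end, tension +): N_BC = 22.5 kN, N_AB = 22.5 kN.
σ_BC = N_BC/A_BC = 22500/144 = 156.2 MPa.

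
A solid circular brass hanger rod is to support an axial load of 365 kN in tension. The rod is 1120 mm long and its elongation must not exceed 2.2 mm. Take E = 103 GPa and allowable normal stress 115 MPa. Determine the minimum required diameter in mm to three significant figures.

Required area A ≥ P/σ_allow = 365000/115 = 3174 mm².
For a solid circular section, d ≥ √(4A/π) = 63.57 mm.
Elongation limit: A ≥ PL/(Eδ_allow) = 365000·1120/(103000·2.2) = 1804 mm² ⇒ d ≥ 47.93 mm.
The stress limit governs.

63.6 mm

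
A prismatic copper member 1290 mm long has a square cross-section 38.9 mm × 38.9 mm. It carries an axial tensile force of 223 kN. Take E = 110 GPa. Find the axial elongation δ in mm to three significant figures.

1.73 mm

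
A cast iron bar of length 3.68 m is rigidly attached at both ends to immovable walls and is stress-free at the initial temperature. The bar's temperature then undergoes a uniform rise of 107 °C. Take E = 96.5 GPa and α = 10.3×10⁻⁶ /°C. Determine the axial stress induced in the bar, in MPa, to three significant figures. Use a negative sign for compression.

-106 MPa

Free thermal expansion αLΔT = 10.3e-6 · 3680 · 107 = 4.056 mm.
The walls impose strain ε = −(4.056)/3680 = -1.1021e-03; σ = Eε = 96500 · -1.1021e-03 = -106.4 MPa.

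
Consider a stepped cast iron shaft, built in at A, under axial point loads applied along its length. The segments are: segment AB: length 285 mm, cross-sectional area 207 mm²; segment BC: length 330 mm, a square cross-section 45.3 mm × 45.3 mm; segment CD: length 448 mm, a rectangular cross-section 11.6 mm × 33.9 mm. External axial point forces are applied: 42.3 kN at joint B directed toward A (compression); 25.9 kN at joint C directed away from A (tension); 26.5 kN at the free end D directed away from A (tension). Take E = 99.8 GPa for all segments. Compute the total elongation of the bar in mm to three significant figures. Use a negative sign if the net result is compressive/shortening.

Internal axial forces (sectioning from the free end, tension +): N_CD = 26.5 kN, N_BC = 52.4 kN, N_AB = 10.1 kN.
A_BC = 2052 mm².
A_CD = 393.2 mm².
δ_AB = 10100·285/(207·99800) = 0.1393 mm
δ_BC = 52400·330/(2052·99800) = 0.08443 mm
δ_CD = 26500·448/(393.2·99800) = 0.3025 mm
δ = Σδ_i = 0.5263 mm.

0.526 mm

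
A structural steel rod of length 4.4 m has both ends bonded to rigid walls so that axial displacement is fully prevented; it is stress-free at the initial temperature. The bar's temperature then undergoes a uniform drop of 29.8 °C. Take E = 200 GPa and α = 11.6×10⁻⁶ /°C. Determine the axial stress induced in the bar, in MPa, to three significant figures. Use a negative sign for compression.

Free thermal expansion αLΔT = 11.6e-6 · 4400 · -29.8 = -1.521 mm.
The walls impose strain ε = −(-1.521)/4400 = 3.4568e-04; σ = Eε = 200000 · 3.4568e-04 = 69.14 MPa.

69.1 MPa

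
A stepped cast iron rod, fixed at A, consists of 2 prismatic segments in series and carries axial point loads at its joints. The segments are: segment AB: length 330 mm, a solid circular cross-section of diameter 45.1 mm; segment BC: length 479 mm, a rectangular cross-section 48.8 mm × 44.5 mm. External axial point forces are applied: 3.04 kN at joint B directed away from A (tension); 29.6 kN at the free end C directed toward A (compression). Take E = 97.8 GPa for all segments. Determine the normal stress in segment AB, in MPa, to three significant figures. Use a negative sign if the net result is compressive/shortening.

Internal axial forces (sectioning from the free end, tension +): N_BC = -29.6 kN, N_AB = -26.56 kN.
A_AB = 1598 mm².
σ_AB = N_AB/A_AB = -26560/1598 = -16.63 MPa.

-16.6 MPa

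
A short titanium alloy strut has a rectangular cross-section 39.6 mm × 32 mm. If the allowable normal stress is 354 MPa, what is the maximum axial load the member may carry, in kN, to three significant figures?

A = 1267 mm².
P_max = σ_allow · A = 354 · 1267 = 448600 N = 448.6 kN.

449 kN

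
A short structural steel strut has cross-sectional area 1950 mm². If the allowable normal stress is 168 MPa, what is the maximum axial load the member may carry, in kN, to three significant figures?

P_max = σ_allow · A = 168 · 1950 = 327600 N = 327.6 kN.

328 kN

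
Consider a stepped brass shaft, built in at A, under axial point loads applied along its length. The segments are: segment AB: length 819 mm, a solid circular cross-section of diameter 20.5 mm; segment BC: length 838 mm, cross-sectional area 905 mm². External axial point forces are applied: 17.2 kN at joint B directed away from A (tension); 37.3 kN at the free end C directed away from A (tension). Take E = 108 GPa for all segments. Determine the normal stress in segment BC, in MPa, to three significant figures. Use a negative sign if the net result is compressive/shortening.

Internal axial forces (sectioning from the free end, tension +): N_BC = 37.3 kN, N_AB = 54.5 kN.
σ_BC = N_BC/A_BC = 37300/905 = 41.22 MPa.

41.2 MPa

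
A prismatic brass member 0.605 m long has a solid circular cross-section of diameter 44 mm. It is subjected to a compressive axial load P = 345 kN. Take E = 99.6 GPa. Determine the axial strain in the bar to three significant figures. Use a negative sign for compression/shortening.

A = 1521 mm².
σ = N/A = -226.9 MPa; ε = σ/E = -226.9/99600 = -2.278e-03.

-0.00228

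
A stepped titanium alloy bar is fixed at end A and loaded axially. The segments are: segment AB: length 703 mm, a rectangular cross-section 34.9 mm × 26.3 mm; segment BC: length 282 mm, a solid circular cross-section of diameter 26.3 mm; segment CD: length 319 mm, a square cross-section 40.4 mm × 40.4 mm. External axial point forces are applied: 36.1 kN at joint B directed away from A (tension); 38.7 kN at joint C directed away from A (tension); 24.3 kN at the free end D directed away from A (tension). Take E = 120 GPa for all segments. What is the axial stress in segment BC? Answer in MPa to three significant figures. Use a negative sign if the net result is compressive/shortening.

116 MPa

Internal axial forces (sectioning from the free end, tension +): N_CD = 24.3 kN, N_BC = 63 kN, N_AB = 99.1 kN.
A_BC = 543.3 mm².
σ_BC = N_BC/A_BC = 63000/543.3 = 116 MPa.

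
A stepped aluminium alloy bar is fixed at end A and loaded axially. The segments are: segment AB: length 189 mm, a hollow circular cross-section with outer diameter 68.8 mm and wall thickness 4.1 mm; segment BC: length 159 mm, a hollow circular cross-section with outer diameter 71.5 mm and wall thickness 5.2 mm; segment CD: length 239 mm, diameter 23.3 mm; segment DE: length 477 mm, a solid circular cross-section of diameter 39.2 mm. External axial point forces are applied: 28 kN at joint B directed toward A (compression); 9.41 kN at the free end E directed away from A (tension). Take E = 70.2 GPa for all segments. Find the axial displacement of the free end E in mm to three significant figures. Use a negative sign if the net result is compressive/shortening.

Internal axial forces (sectioning from the free end, tension +): N_DE = 9.41 kN, N_CD = 9.41 kN, N_BC = 9.41 kN, N_AB = -18.59 kN.
A_AB = 833.4 mm².
A_BC = 1083 mm².
A_CD = 426.4 mm².
A_DE = 1207 mm².
δ_AB = -18590·189/(833.4·70200) = -0.06006 mm
δ_BC = 9410·159/(1083·70200) = 0.01968 mm
δ_CD = 9410·239/(426.4·70200) = 0.07514 mm
δ_DE = 9410·477/(1207·70200) = 0.05298 mm
δ = Σδ_i = 0.08774 mm.

0.0877 mm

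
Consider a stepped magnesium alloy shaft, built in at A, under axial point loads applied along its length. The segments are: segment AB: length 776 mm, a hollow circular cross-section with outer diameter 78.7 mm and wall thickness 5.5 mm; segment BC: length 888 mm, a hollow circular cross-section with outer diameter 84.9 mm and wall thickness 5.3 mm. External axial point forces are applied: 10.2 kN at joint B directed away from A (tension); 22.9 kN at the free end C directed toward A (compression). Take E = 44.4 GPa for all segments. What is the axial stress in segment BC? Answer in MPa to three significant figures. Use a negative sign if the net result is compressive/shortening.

-17.3 MPa

Internal axial forces (sectioning from the free end, tension +): N_BC = -22.9 kN, N_AB = -12.7 kN.
A_BC = 1325 mm².
σ_BC = N_BC/A_BC = -22900/1325 = -17.28 MPa.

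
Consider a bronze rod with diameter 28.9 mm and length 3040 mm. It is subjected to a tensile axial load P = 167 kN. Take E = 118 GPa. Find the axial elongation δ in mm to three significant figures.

A = 656 mm².
δ_mech = NL/(AE) = 167000·3040/(656·118000) = 6.559 mm.

6.56 mm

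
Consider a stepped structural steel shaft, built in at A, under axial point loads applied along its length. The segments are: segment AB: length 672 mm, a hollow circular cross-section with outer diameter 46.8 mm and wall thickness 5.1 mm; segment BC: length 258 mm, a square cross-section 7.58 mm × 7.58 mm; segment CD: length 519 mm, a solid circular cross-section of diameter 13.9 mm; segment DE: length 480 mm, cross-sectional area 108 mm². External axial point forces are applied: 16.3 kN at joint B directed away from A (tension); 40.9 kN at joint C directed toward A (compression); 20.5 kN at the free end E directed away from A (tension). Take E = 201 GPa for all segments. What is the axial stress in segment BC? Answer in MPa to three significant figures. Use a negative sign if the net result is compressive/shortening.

-355 MPa

Internal axial forces (sectioning from the free end, tension +): N_DE = 20.5 kN, N_CD = 20.5 kN, N_BC = -20.4 kN, N_AB = -4.1 kN.
A_BC = 57.46 mm².
σ_BC = N_BC/A_BC = -20400/57.46 = -355.1 MPa.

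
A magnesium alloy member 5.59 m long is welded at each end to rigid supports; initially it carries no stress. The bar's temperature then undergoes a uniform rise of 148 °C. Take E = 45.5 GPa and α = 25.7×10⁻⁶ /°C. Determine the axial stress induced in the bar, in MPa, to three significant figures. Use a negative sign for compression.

-173 MPa

Free thermal expansion αLΔT = 25.7e-6 · 5590 · 148 = 21.26 mm.
The walls impose strain ε = −(21.26)/5590 = -3.8036e-03; σ = Eε = 45500 · -3.8036e-03 = -173.1 MPa.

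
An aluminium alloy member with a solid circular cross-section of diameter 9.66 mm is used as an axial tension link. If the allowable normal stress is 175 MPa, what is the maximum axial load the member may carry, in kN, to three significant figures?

A = 73.29 mm².
P_max = σ_allow · A = 175 · 73.29 = 12830 N = 12.83 kN.

12.8 kN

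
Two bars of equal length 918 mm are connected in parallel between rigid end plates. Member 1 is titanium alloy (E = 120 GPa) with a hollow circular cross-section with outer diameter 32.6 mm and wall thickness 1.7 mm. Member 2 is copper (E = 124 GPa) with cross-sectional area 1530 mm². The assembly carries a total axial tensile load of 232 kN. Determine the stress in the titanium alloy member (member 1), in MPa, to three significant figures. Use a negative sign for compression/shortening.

A_1 = 165 mm².
Equal strain + equilibrium ⇒ each member carries load in proportion to AE: A₁E₁ = 19800000 N, A₂E₂ = 189700000 N, ΣAE = 209500000 N.
σ₁ = P·E₁/ΣAE = 232000·120000/209500000 = 132.9 MPa.

133 MPa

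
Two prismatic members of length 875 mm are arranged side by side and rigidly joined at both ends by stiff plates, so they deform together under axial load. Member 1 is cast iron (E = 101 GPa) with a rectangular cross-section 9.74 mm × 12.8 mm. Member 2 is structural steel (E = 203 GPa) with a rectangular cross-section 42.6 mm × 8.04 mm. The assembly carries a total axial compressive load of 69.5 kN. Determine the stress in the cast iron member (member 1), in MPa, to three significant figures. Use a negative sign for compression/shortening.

A_1 = 124.7 mm².
A_2 = 342.5 mm².
Equal strain + equilibrium ⇒ each member carries load in proportion to AE: A₁E₁ = 12590000 N, A₂E₂ = 69530000 N, ΣAE = 82120000 N.
σ₁ = P·E₁/ΣAE = -69500·101000/82120000 = -85.48 MPa.

-85.5 MPa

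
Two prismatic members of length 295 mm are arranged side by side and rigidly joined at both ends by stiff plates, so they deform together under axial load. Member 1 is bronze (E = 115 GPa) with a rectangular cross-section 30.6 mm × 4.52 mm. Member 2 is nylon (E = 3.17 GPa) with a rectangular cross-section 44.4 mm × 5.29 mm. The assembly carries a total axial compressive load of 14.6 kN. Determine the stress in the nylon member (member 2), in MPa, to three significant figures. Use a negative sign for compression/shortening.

-2.78 MPa

A_1 = 138.3 mm².
A_2 = 234.9 mm².
Equal strain + equilibrium ⇒ each member carries load in proportion to AE: A₁E₁ = 15910000 N, A₂E₂ = 744600 N, ΣAE = 16650000 N.
σ₂ = P·E₂/ΣAE = -14600·3170/16650000 = -2.78 MPa.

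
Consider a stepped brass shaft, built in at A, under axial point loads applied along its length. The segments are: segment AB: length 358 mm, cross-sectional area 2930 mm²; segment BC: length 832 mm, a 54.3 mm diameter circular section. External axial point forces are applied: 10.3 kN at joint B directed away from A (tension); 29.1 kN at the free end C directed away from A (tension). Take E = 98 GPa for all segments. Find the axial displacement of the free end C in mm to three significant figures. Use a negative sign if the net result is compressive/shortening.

0.156 mm

Internal axial forces (sectioning from the free end, tension +): N_BC = 29.1 kN, N_AB = 39.4 kN.
A_BC = 2316 mm².
δ_AB = 39400·358/(2930·98000) = 0.04912 mm
δ_BC = 29100·832/(2316·98000) = 0.1067 mm
δ = Σδ_i = 0.1558 mm.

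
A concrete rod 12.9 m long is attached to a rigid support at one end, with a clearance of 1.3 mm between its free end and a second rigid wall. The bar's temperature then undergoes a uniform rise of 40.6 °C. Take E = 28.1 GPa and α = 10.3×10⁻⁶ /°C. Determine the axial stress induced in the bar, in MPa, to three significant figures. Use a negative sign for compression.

Free thermal expansion αLΔT = 10.3e-6 · 12900 · 40.6 = 5.395 mm.
The walls engage after the gap closes; constrained expansion = 5.395 − 1.3 = 4.095 mm.
The walls impose strain ε = −(4.095)/12900 = -3.1740e-04; σ = Eε = 28100 · -3.1740e-04 = -8.919 MPa.

-8.92 MPa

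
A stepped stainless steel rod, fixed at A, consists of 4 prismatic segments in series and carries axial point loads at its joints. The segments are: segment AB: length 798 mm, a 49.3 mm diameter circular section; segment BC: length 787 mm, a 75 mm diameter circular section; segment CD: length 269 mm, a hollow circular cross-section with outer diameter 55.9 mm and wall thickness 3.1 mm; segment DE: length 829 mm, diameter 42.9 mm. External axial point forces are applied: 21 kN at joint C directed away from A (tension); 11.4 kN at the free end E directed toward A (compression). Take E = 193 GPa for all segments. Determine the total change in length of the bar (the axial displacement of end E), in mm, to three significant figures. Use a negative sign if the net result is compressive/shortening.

Internal axial forces (sectioning from the free end, tension +): N_DE = -11.4 kN, N_CD = -11.4 kN, N_BC = 9.6 kN, N_AB = 9.6 kN.
A_AB = 1909 mm².
A_BC = 4418 mm².
A_CD = 514.2 mm².
A_DE = 1445 mm².
δ_AB = 9600·798/(1909·193000) = 0.02079 mm
δ_BC = 9600·787/(4418·193000) = 0.008861 mm
δ_CD = -11400·269/(514.2·193000) = -0.0309 mm
δ_DE = -11400·829/(1445·193000) = -0.03388 mm
δ = Σδ_i = -0.03512 mm.

-0.0351 mm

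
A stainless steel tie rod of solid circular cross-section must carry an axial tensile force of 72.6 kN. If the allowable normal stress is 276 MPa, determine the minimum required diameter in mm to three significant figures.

18.3 mm

Required area A ≥ P/σ_allow = 72600/276 = 263 mm².
For a solid circular section, d ≥ √(4A/π) = 18.3 mm.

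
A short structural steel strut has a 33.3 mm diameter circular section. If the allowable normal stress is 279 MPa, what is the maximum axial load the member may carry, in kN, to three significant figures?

243 kN

A = 870.9 mm².
P_max = σ_allow · A = 279 · 870.9 = 243000 N = 243 kN.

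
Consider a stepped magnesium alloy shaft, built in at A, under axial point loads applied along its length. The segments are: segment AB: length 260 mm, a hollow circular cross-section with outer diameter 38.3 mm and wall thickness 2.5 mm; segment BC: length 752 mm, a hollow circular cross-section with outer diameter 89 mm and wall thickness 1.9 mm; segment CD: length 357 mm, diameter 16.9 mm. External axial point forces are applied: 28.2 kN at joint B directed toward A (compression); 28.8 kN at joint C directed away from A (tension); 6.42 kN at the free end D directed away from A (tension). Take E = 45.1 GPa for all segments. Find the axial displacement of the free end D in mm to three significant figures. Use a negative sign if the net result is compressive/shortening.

1.50 mm

Internal axial forces (sectioning from the free end, tension +): N_CD = 6.42 kN, N_BC = 35.22 kN, N_AB = 7.02 kN.
A_AB = 281.2 mm².
A_BC = 519.9 mm².
A_CD = 224.3 mm².
δ_AB = 7020·260/(281.2·45100) = 0.1439 mm
δ_BC = 35220·752/(519.9·45100) = 1.13 mm
δ_CD = 6420·357/(224.3·45100) = 0.2265 mm
δ = Σδ_i = 1.5 mm.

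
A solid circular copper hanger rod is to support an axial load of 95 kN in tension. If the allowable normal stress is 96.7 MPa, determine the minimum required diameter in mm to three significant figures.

Required area A ≥ P/σ_allow = 95000/96.7 = 982.4 mm².
For a solid circular section, d ≥ √(4A/π) = 35.37 mm.

35.4 mm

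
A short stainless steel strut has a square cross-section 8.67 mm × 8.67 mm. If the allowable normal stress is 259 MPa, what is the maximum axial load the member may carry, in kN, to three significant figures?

19.5 kN

A = 75.17 mm².
P_max = σ_allow · A = 259 · 75.17 = 19470 N = 19.47 kN.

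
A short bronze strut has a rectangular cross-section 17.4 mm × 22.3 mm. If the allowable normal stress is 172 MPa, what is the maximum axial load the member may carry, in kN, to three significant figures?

66.7 kN

A = 388 mm².
P_max = σ_allow · A = 172 · 388 = 66740 N = 66.74 kN.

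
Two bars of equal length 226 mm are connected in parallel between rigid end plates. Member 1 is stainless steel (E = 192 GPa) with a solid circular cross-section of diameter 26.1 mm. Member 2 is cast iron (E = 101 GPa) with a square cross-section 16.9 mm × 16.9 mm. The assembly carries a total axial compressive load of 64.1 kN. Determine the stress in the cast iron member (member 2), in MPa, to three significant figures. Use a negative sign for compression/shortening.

A_1 = 535 mm².
A_2 = 285.6 mm².
Equal strain + equilibrium ⇒ each member carries load in proportion to AE: A₁E₁ = 102700000 N, A₂E₂ = 28850000 N, ΣAE = 131600000 N.
σ₂ = P·E₂/ΣAE = -64100·101000/131600000 = -49.21 MPa.

-49.2 MPa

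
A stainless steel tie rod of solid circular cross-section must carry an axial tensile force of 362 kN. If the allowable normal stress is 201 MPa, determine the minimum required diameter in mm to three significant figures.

47.9 mm

Required area A ≥ P/σ_allow = 362000/201 = 1801 mm².
For a solid circular section, d ≥ √(4A/π) = 47.89 mm.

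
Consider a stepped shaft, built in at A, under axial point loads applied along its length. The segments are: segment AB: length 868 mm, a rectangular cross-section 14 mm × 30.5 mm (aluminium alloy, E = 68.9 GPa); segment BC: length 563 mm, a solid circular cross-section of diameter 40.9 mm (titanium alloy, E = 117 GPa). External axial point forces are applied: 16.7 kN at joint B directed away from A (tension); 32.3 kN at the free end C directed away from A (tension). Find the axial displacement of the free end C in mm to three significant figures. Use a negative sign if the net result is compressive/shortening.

Internal axial forces (sectioning from the free end, tension +): N_BC = 32.3 kN, N_AB = 49 kN.
A_AB = 427 mm².
A_BC = 1314 mm².
δ_AB = 49000·868/(427·68900) = 1.446 mm
δ_BC = 32300·563/(1314·117000) = 0.1183 mm
δ = Σδ_i = 1.564 mm.

1.56 mm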